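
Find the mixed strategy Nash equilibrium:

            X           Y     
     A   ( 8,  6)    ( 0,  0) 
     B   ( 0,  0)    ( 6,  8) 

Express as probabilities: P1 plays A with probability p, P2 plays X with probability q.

p = 0.5714, q = 0.4286

Work:
Find probabilities that make opponent indifferent:
P2 chooses q to make P1 indifferent between A and B
P1 chooses p to make P2 indifferent between X and Y
Mixed NE: P1 plays (A: 0.5714, B: 0.4286), P2 plays (X: 0.4286, Y: 0.5714)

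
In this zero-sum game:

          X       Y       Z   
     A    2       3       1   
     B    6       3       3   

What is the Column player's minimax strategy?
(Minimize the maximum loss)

Column should play Y or Z (all achieve the minimum), value = 3

Work:
Column player minimizes Row's maximum payoff:
Column X: max payoff to Row = 6
Column Y: max payoff to Row = 3
Column Z: max payoff to Row = 3
Minimum is 3, achieved by columns Y, Z (tied).
Each of Y or Z is a minimax strategy.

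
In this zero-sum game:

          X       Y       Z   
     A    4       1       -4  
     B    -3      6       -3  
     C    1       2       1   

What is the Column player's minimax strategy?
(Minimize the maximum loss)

Column should play Z, value = 1

Work:
Column player minimizes Row's maximum payoff:
Column X: max payoff to Row = 4
Column Y: max payoff to Row = 6
Column Z: max payoff to Row = 1
Minimum is 1, achieved by column Z.
Minimax strategy: Z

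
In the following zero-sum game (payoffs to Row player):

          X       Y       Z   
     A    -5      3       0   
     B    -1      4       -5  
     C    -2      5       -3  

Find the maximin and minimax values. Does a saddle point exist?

Maximin = -3, Minimax = -1, Saddle: False

Work:
Row minimums: [-5, -5, -3] → maximin = -3
Column maximums: [-1, 5, 0] → minimax = -1
No saddle point (maximin ≠ minimax). Mixed strategy needed.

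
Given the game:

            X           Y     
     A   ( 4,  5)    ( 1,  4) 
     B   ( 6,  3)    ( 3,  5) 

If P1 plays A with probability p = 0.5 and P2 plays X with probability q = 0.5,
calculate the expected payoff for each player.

E[P1] = 3.5, E[P2] = 4.25

Work:
E[P1] = p·q·π₁(A,X) + p·(1-q)·π₁(A,Y) + (1-p)·q·π₁(B,X) + (1-p)·(1-q)·π₁(B,Y)
= 0.5·0.5·4 + 0.5·0.5·1 + 0.5·0.5·6 + 0.5·0.5·3
= 3.5

E[P2] = 4.25 (similar calculation)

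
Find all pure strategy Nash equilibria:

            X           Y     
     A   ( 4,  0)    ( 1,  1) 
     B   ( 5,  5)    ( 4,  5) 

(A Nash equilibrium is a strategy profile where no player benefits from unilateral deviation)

Nash equilibrium: (B, X), (B, Y)

Work:
Best responses:
  P1 vs X: payoffs [4, 5] → best response B (payoff 5)
  P1 vs Y: payoffs [1, 4] → best response B (payoff 4)
  P2 vs A: payoffs [0, 1] → best response Y (payoff 1)
  P2 vs B: payoffs [5, 5] → best response X/Y (payoff 5)
Mutual best responses: (B,X), (B,Y) → Nash equilibria.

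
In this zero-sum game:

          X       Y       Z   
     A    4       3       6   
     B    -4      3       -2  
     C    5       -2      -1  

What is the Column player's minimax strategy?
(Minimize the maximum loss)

Column should play Y, value = 3

Work:
Column player minimizes Row's maximum payoff:
Column X: max payoff to Row = 5
Column Y: max payoff to Row = 3
Column Z: max payoff to Row = 6
Minimum is 3, achieved by column Y.
Minimax strategy: Y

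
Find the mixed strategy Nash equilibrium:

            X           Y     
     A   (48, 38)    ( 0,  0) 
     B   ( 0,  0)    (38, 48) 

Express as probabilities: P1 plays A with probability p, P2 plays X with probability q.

p = 0.5581, q = 0.4419

Work:
Find probabilities that make opponent indifferent:
P2 chooses q to make P1 indifferent between A and B
P1 chooses p to make P2 indifferent between X and Y
Mixed NE: P1 plays (A: 0.5581, B: 0.4419), P2 plays (X: 0.4419, Y: 0.5581)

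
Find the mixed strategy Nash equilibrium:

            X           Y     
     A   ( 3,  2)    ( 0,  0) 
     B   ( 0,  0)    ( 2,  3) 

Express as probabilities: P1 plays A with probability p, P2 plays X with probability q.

p = 0.6, q = 0.4

Work:
Find probabilities that make opponent indifferent:
P2 chooses q to make P1 indifferent between A and B
P1 chooses p to make P2 indifferent between X and Y
Mixed NE: P1 plays (A: 0.6, B: 0.4), P2 plays (X: 0.4, Y: 0.6)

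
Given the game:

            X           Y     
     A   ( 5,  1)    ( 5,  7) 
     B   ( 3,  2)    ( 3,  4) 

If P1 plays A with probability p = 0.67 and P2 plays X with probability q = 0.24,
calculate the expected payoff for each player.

E[P1] = 4.34, E[P2] = 4.8868

Work:
E[P1] = p·q·π₁(A,X) + p·(1-q)·π₁(A,Y) + (1-p)·q·π₁(B,X) + (1-p)·(1-q)·π₁(B,Y)
= 0.67·0.24·5 + 0.67·0.76·5 + 0.33·0.24·3 + 0.33·0.76·3
= 4.34

E[P2] = 4.8868 (similar calculation)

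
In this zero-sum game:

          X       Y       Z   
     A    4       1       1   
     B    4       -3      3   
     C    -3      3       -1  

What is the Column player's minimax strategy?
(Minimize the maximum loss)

Column should play Y or Z (all achieve the minimum), value = 3

Work:
Column player minimizes Row's maximum payoff:
Column X: max payoff to Row = 4
Column Y: max payoff to Row = 3
Column Z: max payoff to Row = 3
Minimum is 3, achieved by columns Y, Z (tied).
Each of Y or Z is a minimax strategy.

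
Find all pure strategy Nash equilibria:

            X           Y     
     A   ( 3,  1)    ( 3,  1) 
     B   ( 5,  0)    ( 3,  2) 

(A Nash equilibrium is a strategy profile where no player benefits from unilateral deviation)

Nash equilibrium: (A, Y), (B, Y)

Work:
Best responses:
  P1 vs X: payoffs [3, 5] → best response B (payoff 5)
  P1 vs Y: payoffs [3, 3] → best response A/B (payoff 3)
  P2 vs A: payoffs [1, 1] → best response X/Y (payoff 1)
  P2 vs B: payoffs [0, 2] → best response Y (payoff 2)
Mutual best responses: (A,Y), (B,Y) → Nash equilibria.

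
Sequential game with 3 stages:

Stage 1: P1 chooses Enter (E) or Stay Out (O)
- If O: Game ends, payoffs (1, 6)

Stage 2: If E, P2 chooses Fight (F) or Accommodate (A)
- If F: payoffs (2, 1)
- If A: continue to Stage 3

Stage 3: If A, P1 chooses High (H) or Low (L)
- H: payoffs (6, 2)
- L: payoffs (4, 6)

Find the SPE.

SPE: (E, A, H); Outcome (6, 2)

Work:
Stage 3: P1 chooses H (6 vs 4)
Stage 2: P2: F->1, A->2 (anticipating H). Choose A
Stage 1: P1: O->1, E->6 (anticipating A, H). Choose E
SPE path: E -> A -> H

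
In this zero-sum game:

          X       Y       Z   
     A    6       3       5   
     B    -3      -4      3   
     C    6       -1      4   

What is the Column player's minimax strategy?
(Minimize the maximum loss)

Column should play Y, value = 3

Work:
Column player minimizes Row's maximum payoff:
Column X: max payoff to Row = 6
Column Y: max payoff to Row = 3
Column Z: max payoff to Row = 5
Minimum is 3, achieved by column Y.
Minimax strategy: Y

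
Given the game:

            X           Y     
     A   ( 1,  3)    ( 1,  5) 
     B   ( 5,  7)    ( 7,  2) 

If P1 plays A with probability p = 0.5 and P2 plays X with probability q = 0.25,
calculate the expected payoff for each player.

E[P1] = 3.75, E[P2] = 3.875

Work:
E[P1] = p·q·π₁(A,X) + p·(1-q)·π₁(A,Y) + (1-p)·q·π₁(B,X) + (1-p)·(1-q)·π₁(B,Y)
= 0.5·0.25·1 + 0.5·0.75·1 + 0.5·0.25·5 + 0.5·0.75·7
= 3.75

E[P2] = 3.875 (similar calculation)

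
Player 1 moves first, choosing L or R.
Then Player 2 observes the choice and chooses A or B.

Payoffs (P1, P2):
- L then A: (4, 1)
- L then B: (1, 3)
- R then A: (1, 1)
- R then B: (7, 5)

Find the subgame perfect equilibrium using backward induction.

P1 plays R, P2 plays B after L and B after R; Payoff (7, 5)

Work:
Backward induction:
After L: P2 chooses B → P1 gets 1
After R: P2 chooses B → P1 gets 7
P1 chooses R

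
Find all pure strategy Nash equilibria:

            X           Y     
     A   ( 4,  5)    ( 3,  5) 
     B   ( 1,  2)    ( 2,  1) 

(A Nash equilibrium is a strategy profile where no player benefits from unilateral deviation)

Nash equilibrium: (A, X), (A, Y)

Work:
Best responses:
  P1 vs X: payoffs [4, 1] → best response A (payoff 4)
  P1 vs Y: payoffs [3, 2] → best response A (payoff 3)
  P2 vs A: payoffs [5, 5] → best response X/Y (payoff 5)
  P2 vs B: payoffs [2, 1] → best response X (payoff 2)
Mutual best responses: (A,X), (A,Y) → Nash equilibria.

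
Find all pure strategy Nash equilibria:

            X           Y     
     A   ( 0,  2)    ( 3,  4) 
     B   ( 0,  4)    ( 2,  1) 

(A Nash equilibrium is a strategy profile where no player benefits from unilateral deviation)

Nash equilibrium: (A, Y), (B, X)

Work:
Best responses:
  P1 vs X: payoffs [0, 0] → best response A/B (payoff 0)
  P1 vs Y: payoffs [3, 2] → best response A (payoff 3)
  P2 vs A: payoffs [2, 4] → best response Y (payoff 4)
  P2 vs B: payoffs [4, 1] → best response X (payoff 4)
Mutual best responses: (A,Y), (B,X) → Nash equilibria.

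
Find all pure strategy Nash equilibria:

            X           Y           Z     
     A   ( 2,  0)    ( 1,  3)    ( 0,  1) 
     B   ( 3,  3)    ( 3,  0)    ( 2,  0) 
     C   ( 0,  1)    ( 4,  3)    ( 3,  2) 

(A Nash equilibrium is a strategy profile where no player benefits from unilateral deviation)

Nash equilibrium: (B, X), (C, Y)

Work:
Best responses:
  P1 vs X: payoffs [2, 3, 0] → best response B (payoff 3)
  P1 vs Y: payoffs [1, 3, 4] → best response C (payoff 4)
  P1 vs Z: payoffs [0, 2, 3] → best response C (payoff 3)
  P2 vs A: payoffs [0, 3, 1] → best response Y (payoff 3)
  P2 vs B: payoffs [3, 0, 0] → best response X (payoff 3)
  P2 vs C: payoffs [1, 3, 2] → best response Y (payoff 3)
Mutual best responses: (B,X), (C,Y) → Nash equilibria.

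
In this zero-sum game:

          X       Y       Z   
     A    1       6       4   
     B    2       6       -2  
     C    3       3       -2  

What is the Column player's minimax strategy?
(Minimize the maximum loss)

Column should play X, value = 3

Work:
Column player minimizes Row's maximum payoff:
Column X: max payoff to Row = 3
Column Y: max payoff to Row = 6
Column Z: max payoff to Row = 4
Minimum is 3, achieved by column X.
Minimax strategy: X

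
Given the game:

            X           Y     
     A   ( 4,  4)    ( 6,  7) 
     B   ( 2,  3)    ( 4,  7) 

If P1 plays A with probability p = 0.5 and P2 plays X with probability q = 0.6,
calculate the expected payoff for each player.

E[P1] = 3.8, E[P2] = 4.9

Work:
E[P1] = p·q·π₁(A,X) + p·(1-q)·π₁(A,Y) + (1-p)·q·π₁(B,X) + (1-p)·(1-q)·π₁(B,Y)
= 0.5·0.6·4 + 0.5·0.4·6 + 0.5·0.6·2 + 0.5·0.4·4
= 3.8

E[P2] = 4.9 (similar calculation)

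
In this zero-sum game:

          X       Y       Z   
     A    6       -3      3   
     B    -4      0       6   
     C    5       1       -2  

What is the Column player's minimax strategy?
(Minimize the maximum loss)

Column should play Y, value = 1

Work:
Column player minimizes Row's maximum payoff:
Column X: max payoff to Row = 6
Column Y: max payoff to Row = 1
Column Z: max payoff to Row = 6
Minimum is 1, achieved by column Y.
Minimax strategy: Y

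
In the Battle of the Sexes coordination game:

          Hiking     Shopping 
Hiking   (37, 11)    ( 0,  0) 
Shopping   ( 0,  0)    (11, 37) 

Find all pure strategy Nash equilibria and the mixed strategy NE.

Pure NE: (Hiking, Hiking) and (Shopping, Shopping); Mixed NE: p = 0.7708, q = 0.2292

Work:
Check pure NE:
(Hiking, Hiking): (37, 11) - no unilateral deviation beneficial
(Shopping, Shopping): (11, 37) - no unilateral deviation beneficial
Mixed NE: P1 plays Hiking with p = 0.7708, P2 plays Hiking with q = 0.2292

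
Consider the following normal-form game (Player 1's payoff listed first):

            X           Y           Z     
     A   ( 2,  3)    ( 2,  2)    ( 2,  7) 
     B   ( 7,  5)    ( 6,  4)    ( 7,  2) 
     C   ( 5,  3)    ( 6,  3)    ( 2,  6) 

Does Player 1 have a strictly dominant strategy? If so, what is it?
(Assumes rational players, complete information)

No strictly dominant strategy exists for Player 1

Work:
A strategy strictly dominates another if it gives a strictly higher payoff against every opponent action. Compare each pair of P1's strategies column-by-column:
  A vs B: [2 vs 7, 2 vs 6, 2 vs 7] → A does not strictly dominate B (column X: 2 ≤ 7)
  A vs C: [2 vs 5, 2 vs 6, 2 vs 2] → A does not strictly dominate C (column X: 2 ≤ 5)
  B vs A: [7 vs 2, 6 vs 2, 7 vs 2] → B strictly dominates A
  B vs C: [7 vs 5, 6 vs 6, 7 vs 2] → B does not strictly dominate C (column Y: 6 ≤ 6)
  C vs A: [5 vs 2, 6 vs 2, 2 vs 2] → C does not strictly dominate A (column Z: 2 ≤ 2)
  C vs B: [5 vs 7, 6 vs 6, 2 vs 7] → C does not strictly dominate B (column X: 5 ≤ 7)
No single strategy strictly dominates all others → no strictly dominant strategy.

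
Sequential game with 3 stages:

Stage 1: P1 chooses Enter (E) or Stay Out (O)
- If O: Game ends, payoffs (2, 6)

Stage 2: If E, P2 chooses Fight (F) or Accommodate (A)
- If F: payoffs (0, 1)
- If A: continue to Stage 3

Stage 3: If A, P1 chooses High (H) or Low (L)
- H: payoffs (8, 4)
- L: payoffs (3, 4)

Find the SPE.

SPE: (E, A, H); Outcome (8, 4)

Work:
Stage 3: P1 chooses H (8 vs 3)
Stage 2: P2: F->1, A->4 (anticipating H). Choose A
Stage 1: P1: O->2, E->8 (anticipating A, H). Choose E
SPE path: E -> A -> H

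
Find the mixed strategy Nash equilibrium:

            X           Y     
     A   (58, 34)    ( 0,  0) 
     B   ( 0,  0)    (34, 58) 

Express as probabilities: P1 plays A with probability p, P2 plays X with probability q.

p = 0.6304, q = 0.3696

Work:
Find probabilities that make opponent indifferent:
P2 chooses q to make P1 indifferent between A and B
P1 chooses p to make P2 indifferent between X and Y
Mixed NE: P1 plays (A: 0.6304, B: 0.3696), P2 plays (X: 0.3696, Y: 0.6304)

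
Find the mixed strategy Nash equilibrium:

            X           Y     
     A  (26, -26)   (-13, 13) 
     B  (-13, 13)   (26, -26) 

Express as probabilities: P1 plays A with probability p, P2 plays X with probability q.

p = 0.5, q = 0.5

Work:
Find probabilities that make opponent indifferent:
P2 chooses q to make P1 indifferent between A and B
P1 chooses p to make P2 indifferent between X and Y
Mixed NE: P1 plays (A: 0.5, B: 0.5), P2 plays (X: 0.5, Y: 0.5)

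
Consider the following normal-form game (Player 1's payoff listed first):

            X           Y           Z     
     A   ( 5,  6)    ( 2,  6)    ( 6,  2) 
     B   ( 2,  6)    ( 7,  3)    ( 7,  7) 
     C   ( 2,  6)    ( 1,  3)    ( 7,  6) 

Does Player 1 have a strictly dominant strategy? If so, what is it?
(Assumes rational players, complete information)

No strictly dominant strategy exists for Player 1

Work:
A strategy strictly dominates another if it gives a strictly higher payoff against every opponent action. Compare each pair of P1's strategies column-by-column:
  A vs B: [5 vs 2, 2 vs 7, 6 vs 7] → A does not strictly dominate B (column Y: 2 ≤ 7)
  A vs C: [5 vs 2, 2 vs 1, 6 vs 7] → A does not strictly dominate C (column Z: 6 ≤ 7)
  B vs A: [2 vs 5, 7 vs 2, 7 vs 6] → B does not strictly dominate A (column X: 2 ≤ 5)
  B vs C: [2 vs 2, 7 vs 1, 7 vs 7] → B does not strictly dominate C (column X: 2 ≤ 2)
  C vs A: [2 vs 5, 1 vs 2, 7 vs 6] → C does not strictly dominate A (column X: 2 ≤ 5)
  C vs B: [2 vs 2, 1 vs 7, 7 vs 7] → C does not strictly dominate B (column X: 2 ≤ 2)
No single strategy strictly dominates all others → no strictly dominant strategy.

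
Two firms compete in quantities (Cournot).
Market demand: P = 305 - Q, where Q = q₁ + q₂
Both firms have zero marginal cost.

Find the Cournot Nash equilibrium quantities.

q₁* = q₂* = 101.67; P* = 101.67

Work:
Profit: π_i = P·q_i = (a - q_i - q_j)·q_i
FOC: ∂π_i/∂q_i = a - 2q_i - q_j = 0
Reaction function: q_i = (305 - q_j)/2
Symmetry: q* = 305/3 = 101.67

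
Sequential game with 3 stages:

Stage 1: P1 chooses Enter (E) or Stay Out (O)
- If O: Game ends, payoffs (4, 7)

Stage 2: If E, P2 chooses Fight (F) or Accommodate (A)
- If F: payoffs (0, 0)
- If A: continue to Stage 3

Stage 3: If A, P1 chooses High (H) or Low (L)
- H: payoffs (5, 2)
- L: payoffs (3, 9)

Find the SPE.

SPE: (E, A, H); Outcome (5, 2)

Work:
Stage 3: P1 chooses H (5 vs 3)
Stage 2: P2: F->0, A->2 (anticipating H). Choose A
Stage 1: P1: O->4, E->5 (anticipating A, H). Choose E
SPE path: E -> A -> H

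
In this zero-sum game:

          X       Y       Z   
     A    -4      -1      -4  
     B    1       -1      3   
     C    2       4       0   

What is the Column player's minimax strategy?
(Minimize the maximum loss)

Column should play X, value = 2

Work:
Column player minimizes Row's maximum payoff:
Column X: max payoff to Row = 2
Column Y: max payoff to Row = 4
Column Z: max payoff to Row = 3
Minimum is 2, achieved by column X.
Minimax strategy: X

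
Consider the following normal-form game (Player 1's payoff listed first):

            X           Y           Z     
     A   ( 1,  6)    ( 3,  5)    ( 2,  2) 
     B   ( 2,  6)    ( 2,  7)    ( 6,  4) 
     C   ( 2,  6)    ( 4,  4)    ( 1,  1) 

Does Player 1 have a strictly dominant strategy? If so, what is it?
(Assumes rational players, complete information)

No strictly dominant strategy exists for Player 1

Work:
A strategy strictly dominates another if it gives a strictly higher payoff against every opponent action. Compare each pair of P1's strategies column-by-column:
  A vs B: [1 vs 2, 3 vs 2, 2 vs 6] → A does not strictly dominate B (column X: 1 ≤ 2)
  A vs C: [1 vs 2, 3 vs 4, 2 vs 1] → A does not strictly dominate C (column X: 1 ≤ 2)
  B vs A: [2 vs 1, 2 vs 3, 6 vs 2] → B does not strictly dominate A (column Y: 2 ≤ 3)
  B vs C: [2 vs 2, 2 vs 4, 6 vs 1] → B does not strictly dominate C (column X: 2 ≤ 2)
  C vs A: [2 vs 1, 4 vs 3, 1 vs 2] → C does not strictly dominate A (column Z: 1 ≤ 2)
  C vs B: [2 vs 2, 4 vs 2, 1 vs 6] → C does not strictly dominate B (column X: 2 ≤ 2)
No single strategy strictly dominates all others → no strictly dominant strategy.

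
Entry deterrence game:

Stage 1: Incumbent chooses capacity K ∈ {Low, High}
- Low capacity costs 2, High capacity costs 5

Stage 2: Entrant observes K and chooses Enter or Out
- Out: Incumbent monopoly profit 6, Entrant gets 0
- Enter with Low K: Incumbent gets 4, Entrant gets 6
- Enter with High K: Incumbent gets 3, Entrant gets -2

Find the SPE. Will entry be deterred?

SPE: (Low, Enter|Low, Out|High); Entry not deterred. Incumbent net profit = 2, Entrant gets 6

Work:
After Low K: Entrant enters (6 > 0)
After High K: Entrant stays out (-2 < 0)
Incumbent: Low → 4−2=2, High → 6−5=1
Incumbent chooses Low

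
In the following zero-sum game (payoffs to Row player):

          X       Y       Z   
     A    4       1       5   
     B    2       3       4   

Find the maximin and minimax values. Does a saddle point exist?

Maximin = 2, Minimax = 3, Saddle: False

Work:
Row minimums: [1, 2] → maximin = 2
Column maximums: [4, 3, 5] → minimax = 3
No saddle point (maximin ≠ minimax). Mixed strategy needed.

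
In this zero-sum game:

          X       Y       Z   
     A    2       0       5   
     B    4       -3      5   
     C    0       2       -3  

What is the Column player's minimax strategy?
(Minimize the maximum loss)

Column should play Y, value = 2

Work:
Column player minimizes Row's maximum payoff:
Column X: max payoff to Row = 4
Column Y: max payoff to Row = 2
Column Z: max payoff to Row = 5
Minimum is 2, achieved by column Y.
Minimax strategy: Y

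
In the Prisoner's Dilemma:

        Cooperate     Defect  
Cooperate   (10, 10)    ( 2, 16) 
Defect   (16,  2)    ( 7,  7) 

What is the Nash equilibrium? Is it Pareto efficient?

(Defect, Defect) is NE; not Pareto efficient

Work:
Defect dominates Cooperate for both players:
If P2 cooperates: Defect (16) > Cooperate (10)
If P2 defects: Defect (7) > Cooperate (2)
NE: (Defect, Defect) with payoff (7, 7)
But (Cooperate, Cooperate) = (10, 10) Pareto dominates (7, 7)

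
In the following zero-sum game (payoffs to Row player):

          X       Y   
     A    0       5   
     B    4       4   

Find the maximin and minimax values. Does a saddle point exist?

Maximin = 4, Minimax = 4, Saddle: True

Work:
Row minimums: [0, 4] → maximin = 4
Column maximums: [4, 5] → minimax = 4
Saddle point exists! Game value = 4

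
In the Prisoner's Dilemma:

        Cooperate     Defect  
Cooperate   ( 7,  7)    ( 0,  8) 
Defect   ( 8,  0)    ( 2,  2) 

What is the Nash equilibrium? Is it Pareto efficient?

(Defect, Defect) is NE; not Pareto efficient

Work:
Defect dominates Cooperate for both players:
If P2 cooperates: Defect (8) > Cooperate (7)
If P2 defects: Defect (2) > Cooperate (0)
NE: (Defect, Defect) with payoff (2, 2)
But (Cooperate, Cooperate) = (7, 7) Pareto dominates (2, 2)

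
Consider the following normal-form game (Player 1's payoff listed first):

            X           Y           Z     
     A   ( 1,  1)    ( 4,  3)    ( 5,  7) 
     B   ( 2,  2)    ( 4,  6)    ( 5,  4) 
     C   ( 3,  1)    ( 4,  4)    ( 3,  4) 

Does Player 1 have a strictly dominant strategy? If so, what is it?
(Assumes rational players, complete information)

No strictly dominant strategy exists for Player 1

Work:
A strategy strictly dominates another if it gives a strictly higher payoff against every opponent action. Compare each pair of P1's strategies column-by-column:
  A vs B: [1 vs 2, 4 vs 4, 5 vs 5] → A does not strictly dominate B (column X: 1 ≤ 2)
  A vs C: [1 vs 3, 4 vs 4, 5 vs 3] → A does not strictly dominate C (column X: 1 ≤ 3)
  B vs A: [2 vs 1, 4 vs 4, 5 vs 5] → B does not strictly dominate A (column Y: 4 ≤ 4)
  B vs C: [2 vs 3, 4 vs 4, 5 vs 3] → B does not strictly dominate C (column X: 2 ≤ 3)
  C vs A: [3 vs 1, 4 vs 4, 3 vs 5] → C does not strictly dominate A (column Y: 4 ≤ 4)
  C vs B: [3 vs 2, 4 vs 4, 3 vs 5] → C does not strictly dominate B (column Y: 4 ≤ 4)
No single strategy strictly dominates all others → no strictly dominant strategy.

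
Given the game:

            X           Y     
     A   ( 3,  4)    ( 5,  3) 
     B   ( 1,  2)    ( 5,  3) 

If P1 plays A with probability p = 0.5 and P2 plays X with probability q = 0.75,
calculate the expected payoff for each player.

E[P1] = 2.75, E[P2] = 3.0

Work:
E[P1] = p·q·π₁(A,X) + p·(1-q)·π₁(A,Y) + (1-p)·q·π₁(B,X) + (1-p)·(1-q)·π₁(B,Y)
= 0.5·0.75·3 + 0.5·0.25·5 + 0.5·0.75·1 + 0.5·0.25·5
= 2.75

E[P2] = 3.0 (similar calculation)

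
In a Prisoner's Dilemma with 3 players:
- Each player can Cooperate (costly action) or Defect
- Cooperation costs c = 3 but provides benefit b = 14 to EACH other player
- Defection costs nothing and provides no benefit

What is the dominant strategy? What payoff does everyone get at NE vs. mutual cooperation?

Dominant: Defect; NE payoff = 0; Coop payoff = 25

Work:
Defect dominates (saves cost c = 3, benefit to others is external)
NE: All defect → everyone gets 0
If all cooperate: each receives (2)×14 - 3 = 25
Social dilemma: 25 > 0 but NE gives 0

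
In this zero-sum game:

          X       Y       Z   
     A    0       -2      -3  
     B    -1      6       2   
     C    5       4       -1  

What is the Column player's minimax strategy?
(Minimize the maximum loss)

Column should play Z, value = 2

Work:
Column player minimizes Row's maximum payoff:
Column X: max payoff to Row = 5
Column Y: max payoff to Row = 6
Column Z: max payoff to Row = 2
Minimum is 2, achieved by column Z.
Minimax strategy: Z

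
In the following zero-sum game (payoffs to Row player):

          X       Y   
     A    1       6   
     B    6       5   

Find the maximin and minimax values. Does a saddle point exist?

Maximin = 5, Minimax = 6, Saddle: False

Work:
Row minimums: [1, 5] → maximin = 5
Column maximums: [6, 6] → minimax = 6
No saddle point (maximin ≠ minimax). Mixed strategy needed.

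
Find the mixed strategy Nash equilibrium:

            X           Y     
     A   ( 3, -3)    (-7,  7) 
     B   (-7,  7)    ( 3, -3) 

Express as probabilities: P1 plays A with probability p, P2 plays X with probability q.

p = 0.5, q = 0.5

Work:
Find probabilities that make opponent indifferent:
P2 chooses q to make P1 indifferent between A and B
P1 chooses p to make P2 indifferent between X and Y
Mixed NE: P1 plays (A: 0.5, B: 0.5), P2 plays (X: 0.5, Y: 0.5)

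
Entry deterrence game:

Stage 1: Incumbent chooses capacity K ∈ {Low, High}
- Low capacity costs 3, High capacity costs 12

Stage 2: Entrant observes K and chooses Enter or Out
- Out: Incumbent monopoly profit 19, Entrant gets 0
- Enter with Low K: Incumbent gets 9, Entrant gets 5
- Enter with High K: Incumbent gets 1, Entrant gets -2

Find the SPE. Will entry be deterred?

SPE: (High, Enter|Low, Out|High); Entry deterred. Incumbent net profit = 7

Work:
After Low K: Entrant enters (5 > 0)
After High K: Entrant stays out (-2 < 0)
Incumbent: Low → 9−3=6, High → 19−12=7
Incumbent chooses High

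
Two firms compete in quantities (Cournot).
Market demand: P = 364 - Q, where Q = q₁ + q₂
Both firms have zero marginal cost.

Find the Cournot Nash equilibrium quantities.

q₁* = q₂* = 121.33; P* = 121.33

Work:
Profit: π_i = P·q_i = (a - q_i - q_j)·q_i
FOC: ∂π_i/∂q_i = a - 2q_i - q_j = 0
Reaction function: q_i = (364 - q_j)/2
Symmetry: q* = 364/3 = 121.33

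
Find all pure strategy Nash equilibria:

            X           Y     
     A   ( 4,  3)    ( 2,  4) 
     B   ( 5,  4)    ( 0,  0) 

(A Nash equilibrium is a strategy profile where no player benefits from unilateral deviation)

Nash equilibrium: (A, Y), (B, X)

Work:
Best responses:
  P1 vs X: payoffs [4, 5] → best response B (payoff 5)
  P1 vs Y: payoffs [2, 0] → best response A (payoff 2)
  P2 vs A: payoffs [3, 4] → best response Y (payoff 4)
  P2 vs B: payoffs [4, 0] → best response X (payoff 4)
Mutual best responses: (A,Y), (B,X) → Nash equilibria.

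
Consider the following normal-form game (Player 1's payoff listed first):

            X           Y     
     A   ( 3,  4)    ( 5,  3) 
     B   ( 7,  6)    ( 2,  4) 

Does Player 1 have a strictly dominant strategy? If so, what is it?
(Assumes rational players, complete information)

No strictly dominant strategy exists for Player 1

Work:
A strategy strictly dominates another if it gives a strictly higher payoff against every opponent action. Compare each pair of P1's strategies column-by-column:
  A vs B: [3 vs 7, 5 vs 2] → A does not strictly dominate B (column X: 3 ≤ 7)
  B vs A: [7 vs 3, 2 vs 5] → B does not strictly dominate A (column Y: 2 ≤ 5)
No single strategy strictly dominates all others → no strictly dominant strategy.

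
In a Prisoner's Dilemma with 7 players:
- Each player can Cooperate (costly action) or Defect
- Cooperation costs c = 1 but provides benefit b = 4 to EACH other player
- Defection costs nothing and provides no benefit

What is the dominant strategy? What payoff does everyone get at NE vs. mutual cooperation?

Dominant: Defect; NE payoff = 0; Coop payoff = 23

Work:
Defect dominates (saves cost c = 1, benefit to others is external)
NE: All defect → everyone gets 0
If all cooperate: each receives (6)×4 - 1 = 23
Social dilemma: 23 > 0 but NE gives 0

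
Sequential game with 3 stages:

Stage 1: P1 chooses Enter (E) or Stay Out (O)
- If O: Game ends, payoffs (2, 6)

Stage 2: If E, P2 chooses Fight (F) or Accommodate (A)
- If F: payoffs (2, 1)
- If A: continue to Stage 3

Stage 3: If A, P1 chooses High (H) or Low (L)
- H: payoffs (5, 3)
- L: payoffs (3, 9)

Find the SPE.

SPE: (E, A, H); Outcome (5, 3)

Work:
Stage 3: P1 chooses H (5 vs 3)
Stage 2: P2: F->1, A->3 (anticipating H). Choose A
Stage 1: P1: O->2, E->5 (anticipating A, H). Choose E
SPE path: E -> A -> H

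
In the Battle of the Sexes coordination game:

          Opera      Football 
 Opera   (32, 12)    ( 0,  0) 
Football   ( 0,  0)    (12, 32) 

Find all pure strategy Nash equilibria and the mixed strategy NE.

Pure NE: (Opera, Opera) and (Football, Football); Mixed NE: p = 0.7273, q = 0.2727

Work:
Check pure NE:
(Opera, Opera): (32, 12) - no unilateral deviation beneficial
(Football, Football): (12, 32) - no unilateral deviation beneficial
Mixed NE: P1 plays Opera with p = 0.7273, P2 plays Opera with q = 0.2727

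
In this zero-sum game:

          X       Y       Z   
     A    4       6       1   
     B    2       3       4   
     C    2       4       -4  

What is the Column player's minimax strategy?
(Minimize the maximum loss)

Column should play X or Z (all achieve the minimum), value = 4

Work:
Column player minimizes Row's maximum payoff:
Column X: max payoff to Row = 4
Column Y: max payoff to Row = 6
Column Z: max payoff to Row = 4
Minimum is 4, achieved by columns X, Z (tied).
Each of X or Z is a minimax strategy.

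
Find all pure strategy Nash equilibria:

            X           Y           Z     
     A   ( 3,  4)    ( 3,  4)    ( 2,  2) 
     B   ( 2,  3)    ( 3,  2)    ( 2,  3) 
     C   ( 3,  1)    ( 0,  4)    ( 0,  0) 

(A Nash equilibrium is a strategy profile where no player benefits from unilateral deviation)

Nash equilibrium: (A, X), (A, Y), (B, Z)

Work:
Best responses:
  P1 vs X: payoffs [3, 2, 3] → best response A/C (payoff 3)
  P1 vs Y: payoffs [3, 3, 0] → best response A/B (payoff 3)
  P1 vs Z: payoffs [2, 2, 0] → best response A/B (payoff 2)
  P2 vs A: payoffs [4, 4, 2] → best response X/Y (payoff 4)
  P2 vs B: payoffs [3, 2, 3] → best response X/Z (payoff 3)
  P2 vs C: payoffs [1, 4, 0] → best response Y (payoff 4)
Mutual best responses: (A,X), (A,Y), (B,Z) → Nash equilibria.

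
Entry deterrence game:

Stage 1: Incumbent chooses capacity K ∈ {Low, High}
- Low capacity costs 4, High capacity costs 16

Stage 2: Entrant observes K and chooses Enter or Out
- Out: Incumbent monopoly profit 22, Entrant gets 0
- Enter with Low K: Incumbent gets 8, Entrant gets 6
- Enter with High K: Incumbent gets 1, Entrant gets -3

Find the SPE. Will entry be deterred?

SPE: (High, Enter|Low, Out|High); Entry deterred. Incumbent net profit = 6

Work:
After Low K: Entrant enters (6 > 0)
After High K: Entrant stays out (-3 < 0)
Incumbent: Low → 8−4=4, High → 22−16=6
Incumbent chooses High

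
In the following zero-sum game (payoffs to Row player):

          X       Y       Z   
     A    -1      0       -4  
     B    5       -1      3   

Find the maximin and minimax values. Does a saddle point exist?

Maximin = -1, Minimax = 0, Saddle: False

Work:
Row minimums: [-4, -1] → maximin = -1
Column maximums: [5, 0, 3] → minimax = 0
No saddle point (maximin ≠ minimax). Mixed strategy needed.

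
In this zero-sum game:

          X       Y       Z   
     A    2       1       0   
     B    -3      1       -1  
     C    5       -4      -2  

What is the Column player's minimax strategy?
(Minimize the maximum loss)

Column should play Z, value = 0

Work:
Column player minimizes Row's maximum payoff:
Column X: max payoff to Row = 5
Column Y: max payoff to Row = 1
Column Z: max payoff to Row = 0
Minimum is 0, achieved by column Z.
Minimax strategy: Z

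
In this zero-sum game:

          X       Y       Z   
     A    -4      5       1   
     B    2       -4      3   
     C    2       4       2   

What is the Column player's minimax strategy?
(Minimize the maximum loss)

Column should play X, value = 2

Work:
Column player minimizes Row's maximum payoff:
Column X: max payoff to Row = 2
Column Y: max payoff to Row = 5
Column Z: max payoff to Row = 3
Minimum is 2, achieved by column X.
Minimax strategy: X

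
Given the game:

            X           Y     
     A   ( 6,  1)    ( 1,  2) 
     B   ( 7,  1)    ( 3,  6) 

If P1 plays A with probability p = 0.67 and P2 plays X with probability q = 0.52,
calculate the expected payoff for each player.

E[P1] = 4.0884, E[P2] = 2.1136

Work:
E[P1] = p·q·π₁(A,X) + p·(1-q)·π₁(A,Y) + (1-p)·q·π₁(B,X) + (1-p)·(1-q)·π₁(B,Y)
= 0.67·0.52·6 + 0.67·0.48·1 + 0.33·0.52·7 + 0.33·0.48·3
= 4.0884

E[P2] = 2.1136 (similar calculation)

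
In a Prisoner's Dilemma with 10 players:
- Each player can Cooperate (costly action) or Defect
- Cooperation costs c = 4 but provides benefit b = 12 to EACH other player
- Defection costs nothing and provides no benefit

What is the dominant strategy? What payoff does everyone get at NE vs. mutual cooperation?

Dominant: Defect; NE payoff = 0; Coop payoff = 104

Work:
Defect dominates (saves cost c = 4, benefit to others is external)
NE: All defect → everyone gets 0
If all cooperate: each receives (9)×12 - 4 = 104
Social dilemma: 104 > 0 but NE gives 0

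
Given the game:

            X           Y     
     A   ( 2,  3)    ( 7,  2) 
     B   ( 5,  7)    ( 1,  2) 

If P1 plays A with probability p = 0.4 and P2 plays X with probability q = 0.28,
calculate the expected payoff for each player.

E[P1] = 3.512, E[P2] = 2.952

Work:
E[P1] = p·q·π₁(A,X) + p·(1-q)·π₁(A,Y) + (1-p)·q·π₁(B,X) + (1-p)·(1-q)·π₁(B,Y)
= 0.4·0.28·2 + 0.4·0.72·7 + 0.6·0.28·5 + 0.6·0.72·1
= 3.512

E[P2] = 2.952 (similar calculation)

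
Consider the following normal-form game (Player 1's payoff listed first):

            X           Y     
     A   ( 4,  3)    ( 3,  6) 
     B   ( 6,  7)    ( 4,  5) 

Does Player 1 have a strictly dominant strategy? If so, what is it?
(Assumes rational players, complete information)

Yes, Player 1's strictly dominant strategy is B

Work:
A strategy strictly dominates another if it gives a strictly higher payoff against every opponent action. Compare each pair of P1's strategies column-by-column:
  A vs B: [4 vs 6, 3 vs 4] → A does not strictly dominate B (column X: 4 ≤ 6)
  B vs A: [6 vs 4, 4 vs 3] → B strictly dominates A
B strictly dominates every other strategy → strictly dominant.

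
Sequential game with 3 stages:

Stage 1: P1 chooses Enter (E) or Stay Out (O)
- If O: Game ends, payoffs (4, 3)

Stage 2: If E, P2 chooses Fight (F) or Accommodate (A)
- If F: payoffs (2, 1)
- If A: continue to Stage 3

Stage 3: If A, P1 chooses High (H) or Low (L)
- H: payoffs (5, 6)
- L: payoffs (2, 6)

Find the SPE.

SPE: (E, A, H); Outcome (5, 6)

Work:
Stage 3: P1 chooses H (5 vs 2)
Stage 2: P2: F->1, A->6 (anticipating H). Choose A
Stage 1: P1: O->4, E->5 (anticipating A, H). Choose E
SPE path: E -> A -> H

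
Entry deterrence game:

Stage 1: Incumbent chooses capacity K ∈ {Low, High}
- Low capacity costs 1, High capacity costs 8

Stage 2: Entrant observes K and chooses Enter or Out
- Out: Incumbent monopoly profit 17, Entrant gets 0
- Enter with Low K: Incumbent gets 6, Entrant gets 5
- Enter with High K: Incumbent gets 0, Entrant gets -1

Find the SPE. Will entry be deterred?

SPE: (High, Enter|Low, Out|High); Entry deterred. Incumbent net profit = 9

Work:
After Low K: Entrant enters (5 > 0)
After High K: Entrant stays out (-1 < 0)
Incumbent: Low → 6−1=5, High → 17−8=9
Incumbent chooses High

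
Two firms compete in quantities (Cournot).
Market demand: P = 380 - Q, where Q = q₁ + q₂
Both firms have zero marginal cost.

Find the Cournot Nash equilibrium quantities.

q₁* = q₂* = 126.67; P* = 126.67

Work:
Profit: π_i = P·q_i = (a - q_i - q_j)·q_i
FOC: ∂π_i/∂q_i = a - 2q_i - q_j = 0
Reaction function: q_i = (380 - q_j)/2
Symmetry: q* = 380/3 = 126.67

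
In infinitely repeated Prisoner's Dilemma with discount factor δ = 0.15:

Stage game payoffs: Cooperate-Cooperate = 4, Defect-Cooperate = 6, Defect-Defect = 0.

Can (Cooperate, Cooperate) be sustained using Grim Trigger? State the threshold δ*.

δ* = 0.3333; since δ = 0.15 < 0.3333, cooperation cannot be sustained

Work:
For Grim Trigger:
Cooperate forever: 4/(1-δ)
Defect then punished: 6 + 0·δ/(1-δ)
Need: 4/(1-δ) ≥ 6 + 0·δ/(1-δ)
Solving: δ ≥ (T-R)/(T-P) = (6-4)/(6-0) = 0.3333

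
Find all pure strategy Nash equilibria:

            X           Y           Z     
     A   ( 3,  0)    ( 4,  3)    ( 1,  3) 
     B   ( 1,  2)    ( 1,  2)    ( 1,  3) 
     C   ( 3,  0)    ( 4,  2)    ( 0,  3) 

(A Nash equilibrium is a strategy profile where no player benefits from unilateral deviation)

Nash equilibrium: (A, Y), (A, Z), (B, Z)

Work:
Best responses:
  P1 vs X: payoffs [3, 1, 3] → best response A/C (payoff 3)
  P1 vs Y: payoffs [4, 1, 4] → best response A/C (payoff 4)
  P1 vs Z: payoffs [1, 1, 0] → best response A/B (payoff 1)
  P2 vs A: payoffs [0, 3, 3] → best response Y/Z (payoff 3)
  P2 vs B: payoffs [2, 2, 3] → best response Z (payoff 3)
  P2 vs C: payoffs [0, 2, 3] → best response Z (payoff 3)
Mutual best responses: (A,Y), (A,Z), (B,Z) → Nash equilibria.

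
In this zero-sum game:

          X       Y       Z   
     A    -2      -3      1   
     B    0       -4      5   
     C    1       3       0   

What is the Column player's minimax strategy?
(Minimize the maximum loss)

Column should play X, value = 1

Work:
Column player minimizes Row's maximum payoff:
Column X: max payoff to Row = 1
Column Y: max payoff to Row = 3
Column Z: max payoff to Row = 5
Minimum is 1, achieved by column X.
Minimax strategy: X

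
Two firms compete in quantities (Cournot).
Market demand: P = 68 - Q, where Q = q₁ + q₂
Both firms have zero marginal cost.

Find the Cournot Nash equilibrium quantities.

q₁* = q₂* = 22.67; P* = 22.67

Work:
Profit: π_i = P·q_i = (a - q_i - q_j)·q_i
FOC: ∂π_i/∂q_i = a - 2q_i - q_j = 0
Reaction function: q_i = (68 - q_j)/2
Symmetry: q* = 68/3 = 22.67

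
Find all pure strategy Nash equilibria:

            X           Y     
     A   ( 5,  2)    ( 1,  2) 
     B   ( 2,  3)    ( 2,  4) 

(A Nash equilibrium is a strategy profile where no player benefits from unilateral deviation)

Nash equilibrium: (A, X), (B, Y)

Work:
Best responses:
  P1 vs X: payoffs [5, 2] → best response A (payoff 5)
  P1 vs Y: payoffs [1, 2] → best response B (payoff 2)
  P2 vs A: payoffs [2, 2] → best response X/Y (payoff 2)
  P2 vs B: payoffs [3, 4] → best response Y (payoff 4)
Mutual best responses: (A,X), (B,Y) → Nash equilibria.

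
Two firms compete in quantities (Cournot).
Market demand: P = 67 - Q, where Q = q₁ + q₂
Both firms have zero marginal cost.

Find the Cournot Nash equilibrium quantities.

q₁* = q₂* = 22.33; P* = 22.33

Work:
Profit: π_i = P·q_i = (a - q_i - q_j)·q_i
FOC: ∂π_i/∂q_i = a - 2q_i - q_j = 0
Reaction function: q_i = (67 - q_j)/2
Symmetry: q* = 67/3 = 22.33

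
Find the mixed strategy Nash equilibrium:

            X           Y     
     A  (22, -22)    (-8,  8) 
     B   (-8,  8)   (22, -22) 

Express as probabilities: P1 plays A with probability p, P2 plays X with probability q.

p = 0.5, q = 0.5

Work:
Find probabilities that make opponent indifferent:
P2 chooses q to make P1 indifferent between A and B
P1 chooses p to make P2 indifferent between X and Y
Mixed NE: P1 plays (A: 0.5, B: 0.5), P2 plays (X: 0.5, Y: 0.5)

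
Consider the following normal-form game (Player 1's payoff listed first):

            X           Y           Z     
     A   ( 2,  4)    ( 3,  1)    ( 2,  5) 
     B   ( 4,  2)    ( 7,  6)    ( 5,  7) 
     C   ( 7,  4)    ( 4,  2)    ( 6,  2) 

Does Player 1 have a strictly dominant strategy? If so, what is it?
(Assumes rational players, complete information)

No strictly dominant strategy exists for Player 1

Work:
A strategy strictly dominates another if it gives a strictly higher payoff against every opponent action. Compare each pair of P1's strategies column-by-column:
  A vs B: [2 vs 4, 3 vs 7, 2 vs 5] → A does not strictly dominate B (column X: 2 ≤ 4)
  A vs C: [2 vs 7, 3 vs 4, 2 vs 6] → A does not strictly dominate C (column X: 2 ≤ 7)
  B vs A: [4 vs 2, 7 vs 3, 5 vs 2] → B strictly dominates A
  B vs C: [4 vs 7, 7 vs 4, 5 vs 6] → B does not strictly dominate C (column X: 4 ≤ 7)
  C vs A: [7 vs 2, 4 vs 3, 6 vs 2] → C strictly dominates A
  C vs B: [7 vs 4, 4 vs 7, 6 vs 5] → C does not strictly dominate B (column Y: 4 ≤ 7)
No single strategy strictly dominates all others → no strictly dominant strategy.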